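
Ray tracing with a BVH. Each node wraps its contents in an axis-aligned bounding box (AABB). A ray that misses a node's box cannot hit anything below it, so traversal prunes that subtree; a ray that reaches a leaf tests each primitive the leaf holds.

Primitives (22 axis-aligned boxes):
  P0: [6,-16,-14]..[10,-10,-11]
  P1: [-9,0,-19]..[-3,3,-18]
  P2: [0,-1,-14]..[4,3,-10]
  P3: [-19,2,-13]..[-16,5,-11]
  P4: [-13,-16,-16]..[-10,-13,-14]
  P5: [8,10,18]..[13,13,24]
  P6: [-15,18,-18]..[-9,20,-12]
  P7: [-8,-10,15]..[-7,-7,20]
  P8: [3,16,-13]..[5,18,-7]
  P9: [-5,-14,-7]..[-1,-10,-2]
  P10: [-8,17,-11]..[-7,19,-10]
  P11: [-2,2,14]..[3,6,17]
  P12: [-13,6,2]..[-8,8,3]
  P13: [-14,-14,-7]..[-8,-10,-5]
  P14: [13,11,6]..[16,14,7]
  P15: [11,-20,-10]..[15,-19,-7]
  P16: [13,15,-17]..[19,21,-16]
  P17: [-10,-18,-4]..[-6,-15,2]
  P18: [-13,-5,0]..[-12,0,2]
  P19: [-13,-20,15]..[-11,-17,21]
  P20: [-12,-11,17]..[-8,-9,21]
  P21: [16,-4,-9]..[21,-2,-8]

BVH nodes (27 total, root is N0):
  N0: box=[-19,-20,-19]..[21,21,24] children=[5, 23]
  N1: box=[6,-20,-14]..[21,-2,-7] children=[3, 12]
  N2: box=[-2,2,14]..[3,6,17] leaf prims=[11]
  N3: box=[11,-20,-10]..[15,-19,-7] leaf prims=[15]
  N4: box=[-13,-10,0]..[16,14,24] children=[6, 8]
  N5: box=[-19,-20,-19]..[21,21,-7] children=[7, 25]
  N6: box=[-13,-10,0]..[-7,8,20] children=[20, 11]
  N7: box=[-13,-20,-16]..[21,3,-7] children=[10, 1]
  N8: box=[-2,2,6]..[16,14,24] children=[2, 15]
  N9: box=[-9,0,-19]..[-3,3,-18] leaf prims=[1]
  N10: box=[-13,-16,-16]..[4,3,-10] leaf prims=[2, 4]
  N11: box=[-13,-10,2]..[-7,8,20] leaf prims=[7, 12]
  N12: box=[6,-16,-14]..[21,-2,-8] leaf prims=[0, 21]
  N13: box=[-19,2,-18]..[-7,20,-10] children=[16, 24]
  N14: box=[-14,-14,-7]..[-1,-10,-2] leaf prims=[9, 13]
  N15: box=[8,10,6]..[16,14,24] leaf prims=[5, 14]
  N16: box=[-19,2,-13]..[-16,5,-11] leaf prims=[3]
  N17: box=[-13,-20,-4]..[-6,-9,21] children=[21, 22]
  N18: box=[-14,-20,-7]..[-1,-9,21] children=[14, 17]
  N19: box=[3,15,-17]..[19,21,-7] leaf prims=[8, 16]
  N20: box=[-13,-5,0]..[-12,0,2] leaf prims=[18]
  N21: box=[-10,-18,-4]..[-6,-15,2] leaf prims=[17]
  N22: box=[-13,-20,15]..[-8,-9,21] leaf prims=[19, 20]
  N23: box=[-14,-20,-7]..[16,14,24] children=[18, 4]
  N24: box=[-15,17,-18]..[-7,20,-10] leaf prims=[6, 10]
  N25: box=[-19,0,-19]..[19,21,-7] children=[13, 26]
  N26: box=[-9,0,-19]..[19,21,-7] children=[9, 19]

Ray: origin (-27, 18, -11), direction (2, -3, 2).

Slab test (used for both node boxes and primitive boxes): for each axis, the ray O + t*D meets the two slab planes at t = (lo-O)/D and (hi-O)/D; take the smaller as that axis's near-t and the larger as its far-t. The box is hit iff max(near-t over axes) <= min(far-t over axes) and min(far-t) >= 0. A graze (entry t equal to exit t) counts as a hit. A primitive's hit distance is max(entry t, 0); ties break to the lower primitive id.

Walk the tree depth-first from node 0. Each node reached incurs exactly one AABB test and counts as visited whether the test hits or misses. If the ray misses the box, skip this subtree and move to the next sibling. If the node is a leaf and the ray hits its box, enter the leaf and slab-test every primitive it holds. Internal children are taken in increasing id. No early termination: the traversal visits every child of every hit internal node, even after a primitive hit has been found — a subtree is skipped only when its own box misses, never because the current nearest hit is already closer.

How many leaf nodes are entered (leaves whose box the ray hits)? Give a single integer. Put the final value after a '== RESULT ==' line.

Walk:
N0 x:[4,24] y:[-1,38/3] z:[-4,35/2] -> hit [4,38/3], descend [5, 23]
  N5 x:[4,24] y:[-1,38/3] z:[-4,2] -> miss, prune
  N23 x:[13/2,43/2] y:[4/3,38/3] z:[2,35/2] -> hit [13/2,38/3], descend [4, 18]
    N4 x:[7,43/2] y:[4/3,28/3] z:[11/2,35/2] -> hit [7,28/3], descend [6, 8]
      N6 x:[7,10] y:[10/3,28/3] z:[11/2,31/2] -> hit [7,28/3], descend [11, 20]
        N11 x:[7,10] y:[10/3,28/3] z:[13/2,31/2] -> hit [7,28/3] leaf, test {P7(miss), P12(miss)}
        N20 x:[7,15/2] y:[6,23/3] z:[11/2,13/2] -> miss, prune
      N8 x:[25/2,43/2] y:[4/3,16/3] z:[17/2,35/2] -> miss, prune
    N18 x:[13/2,13] y:[9,38/3] z:[2,16] -> hit [9,38/3], descend [14, 17]
      N14 x:[13/2,13] y:[28/3,32/3] z:[2,9/2] -> miss, prune
      N17 x:[7,21/2] y:[9,38/3] z:[7/2,16] -> hit [9,21/2], descend [21, 22]
        N21 x:[17/2,21/2] y:[11,12] z:[7/2,13/2] -> miss, prune
        N22 x:[7,19/2] y:[9,38/3] z:[13,16] -> miss, prune

13 AABB tests over nodes [0, 5, 23, 4, 6, 11, 20, 8, 18, 14, 17, 21, 22]; 1 leaf entered; closest miss.

== RESULT ==
1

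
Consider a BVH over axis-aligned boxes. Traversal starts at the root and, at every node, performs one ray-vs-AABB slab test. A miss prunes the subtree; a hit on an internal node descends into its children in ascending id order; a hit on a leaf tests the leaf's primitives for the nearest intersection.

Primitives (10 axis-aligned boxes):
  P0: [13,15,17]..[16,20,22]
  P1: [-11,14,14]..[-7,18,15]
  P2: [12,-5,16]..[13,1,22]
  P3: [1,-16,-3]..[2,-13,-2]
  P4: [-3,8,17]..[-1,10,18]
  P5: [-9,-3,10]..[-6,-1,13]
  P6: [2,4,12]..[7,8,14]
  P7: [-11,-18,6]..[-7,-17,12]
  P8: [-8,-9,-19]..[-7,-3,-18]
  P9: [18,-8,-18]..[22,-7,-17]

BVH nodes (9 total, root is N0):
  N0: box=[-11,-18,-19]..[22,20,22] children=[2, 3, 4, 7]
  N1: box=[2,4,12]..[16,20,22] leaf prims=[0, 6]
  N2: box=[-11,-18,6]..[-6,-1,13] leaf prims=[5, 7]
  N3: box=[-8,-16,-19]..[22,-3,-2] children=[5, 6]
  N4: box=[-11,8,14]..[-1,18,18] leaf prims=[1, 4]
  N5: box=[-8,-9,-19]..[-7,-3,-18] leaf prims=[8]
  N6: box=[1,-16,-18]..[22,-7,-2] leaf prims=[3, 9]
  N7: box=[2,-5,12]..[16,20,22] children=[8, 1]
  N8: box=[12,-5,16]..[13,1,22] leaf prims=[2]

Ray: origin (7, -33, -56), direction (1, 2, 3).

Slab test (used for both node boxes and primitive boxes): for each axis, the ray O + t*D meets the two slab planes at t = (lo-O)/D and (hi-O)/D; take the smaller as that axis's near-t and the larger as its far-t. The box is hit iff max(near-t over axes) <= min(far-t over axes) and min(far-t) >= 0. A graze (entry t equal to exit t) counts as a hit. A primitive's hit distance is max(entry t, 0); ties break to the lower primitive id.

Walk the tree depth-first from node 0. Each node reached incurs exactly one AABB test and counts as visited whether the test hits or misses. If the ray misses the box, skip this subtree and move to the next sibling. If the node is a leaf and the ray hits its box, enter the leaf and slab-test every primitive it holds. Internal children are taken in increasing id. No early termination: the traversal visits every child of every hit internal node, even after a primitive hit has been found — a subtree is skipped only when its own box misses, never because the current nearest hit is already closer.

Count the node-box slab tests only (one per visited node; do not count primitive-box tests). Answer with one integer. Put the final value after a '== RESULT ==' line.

Traverse from the root:
N0 x:[-18,15] y:[15/2,53/2] z:[37/3,26] -> hit [37/3,15], descend [2, 3, 4, 7]
  N2 x:[-18,-13] y:[15/2,16] z:[62/3,23] -> miss, prune
  N3 x:[-15,15] y:[17/2,15] z:[37/3,18] -> hit [37/3,15], descend [5, 6]
    N5 x:[-15,-14] y:[12,15] z:[37/3,38/3] -> miss, prune
    N6 x:[-6,15] y:[17/2,13] z:[38/3,18] -> hit [38/3,13] leaf, test {P3(miss), P9@t=38/3}
  N4 x:[-18,-8] y:[41/2,51/2] z:[70/3,74/3] -> miss, prune
  N7 x:[-5,9] y:[14,53/2] z:[68/3,26] -> miss, prune

order=[0, 2, 3, 5, 6, 4, 7]  |boxes|=7  |leaves|=1  hit=P9

== RESULT ==
7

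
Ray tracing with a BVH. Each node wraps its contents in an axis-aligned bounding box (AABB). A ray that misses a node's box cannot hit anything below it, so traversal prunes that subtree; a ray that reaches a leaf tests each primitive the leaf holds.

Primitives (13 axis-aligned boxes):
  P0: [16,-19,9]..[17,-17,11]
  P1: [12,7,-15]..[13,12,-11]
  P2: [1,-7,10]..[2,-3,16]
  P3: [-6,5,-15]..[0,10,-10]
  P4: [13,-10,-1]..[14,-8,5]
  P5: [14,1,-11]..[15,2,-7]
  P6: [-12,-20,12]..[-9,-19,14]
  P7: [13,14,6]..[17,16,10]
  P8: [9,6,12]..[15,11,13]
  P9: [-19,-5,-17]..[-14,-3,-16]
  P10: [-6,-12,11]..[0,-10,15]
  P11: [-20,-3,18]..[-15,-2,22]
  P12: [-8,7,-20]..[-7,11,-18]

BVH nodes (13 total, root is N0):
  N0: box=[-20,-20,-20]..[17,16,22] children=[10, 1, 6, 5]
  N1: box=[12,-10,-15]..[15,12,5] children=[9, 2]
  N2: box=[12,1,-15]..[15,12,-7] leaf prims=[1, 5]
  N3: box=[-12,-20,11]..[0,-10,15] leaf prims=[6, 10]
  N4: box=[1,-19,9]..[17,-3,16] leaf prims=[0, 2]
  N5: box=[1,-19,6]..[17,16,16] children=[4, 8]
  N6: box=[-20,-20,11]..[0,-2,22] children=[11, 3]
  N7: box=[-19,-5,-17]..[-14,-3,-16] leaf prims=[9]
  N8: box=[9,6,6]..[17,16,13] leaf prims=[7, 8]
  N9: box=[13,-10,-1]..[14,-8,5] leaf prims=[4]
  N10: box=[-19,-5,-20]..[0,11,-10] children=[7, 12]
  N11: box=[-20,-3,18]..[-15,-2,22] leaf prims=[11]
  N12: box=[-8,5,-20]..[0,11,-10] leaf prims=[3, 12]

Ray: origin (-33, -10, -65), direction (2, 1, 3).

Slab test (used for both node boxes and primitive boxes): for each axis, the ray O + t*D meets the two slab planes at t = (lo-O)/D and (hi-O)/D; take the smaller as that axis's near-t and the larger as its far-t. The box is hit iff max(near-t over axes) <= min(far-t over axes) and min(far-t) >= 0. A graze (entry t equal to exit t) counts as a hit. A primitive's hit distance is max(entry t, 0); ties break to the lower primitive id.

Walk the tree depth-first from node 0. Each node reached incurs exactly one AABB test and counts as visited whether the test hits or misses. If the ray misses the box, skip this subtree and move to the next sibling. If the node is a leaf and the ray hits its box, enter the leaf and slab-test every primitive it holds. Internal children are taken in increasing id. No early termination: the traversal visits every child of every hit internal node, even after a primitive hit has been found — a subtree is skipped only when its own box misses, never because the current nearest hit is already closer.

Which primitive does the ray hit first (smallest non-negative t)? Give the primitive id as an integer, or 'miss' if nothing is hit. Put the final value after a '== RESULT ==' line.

Trace the traversal:
N0 x:[13/2,25] y:[-10,26] z:[15,29] -> hit [15,25], descend [1, 5, 6, 10]
  N1 x:[45/2,24] y:[0,22] z:[50/3,70/3] -> miss, prune
  N5 x:[17,25] y:[-9,26] z:[71/3,27] -> hit [71/3,25], descend [4, 8]
    N4 x:[17,25] y:[-9,7] z:[74/3,27] -> miss, prune
    N8 x:[21,25] y:[16,26] z:[71/3,26] -> hit [71/3,25] leaf, test {P7@t=24, P8(miss)}
  N6 x:[13/2,33/2] y:[-10,8] z:[76/3,29] -> miss, prune
  N10 x:[7,33/2] y:[5,21] z:[15,55/3] -> hit [15,33/2], descend [7, 12]
    N7 x:[7,19/2] y:[5,7] z:[16,49/3] -> miss, prune
    N12 x:[25/2,33/2] y:[15,21] z:[15,55/3] -> hit [15,33/2] leaf, test {P3(miss), P12(miss)}

order=[0, 1, 5, 4, 8, 6, 10, 7, 12]  |boxes|=9  |leaves|=2  hit=P7

== RESULT ==
7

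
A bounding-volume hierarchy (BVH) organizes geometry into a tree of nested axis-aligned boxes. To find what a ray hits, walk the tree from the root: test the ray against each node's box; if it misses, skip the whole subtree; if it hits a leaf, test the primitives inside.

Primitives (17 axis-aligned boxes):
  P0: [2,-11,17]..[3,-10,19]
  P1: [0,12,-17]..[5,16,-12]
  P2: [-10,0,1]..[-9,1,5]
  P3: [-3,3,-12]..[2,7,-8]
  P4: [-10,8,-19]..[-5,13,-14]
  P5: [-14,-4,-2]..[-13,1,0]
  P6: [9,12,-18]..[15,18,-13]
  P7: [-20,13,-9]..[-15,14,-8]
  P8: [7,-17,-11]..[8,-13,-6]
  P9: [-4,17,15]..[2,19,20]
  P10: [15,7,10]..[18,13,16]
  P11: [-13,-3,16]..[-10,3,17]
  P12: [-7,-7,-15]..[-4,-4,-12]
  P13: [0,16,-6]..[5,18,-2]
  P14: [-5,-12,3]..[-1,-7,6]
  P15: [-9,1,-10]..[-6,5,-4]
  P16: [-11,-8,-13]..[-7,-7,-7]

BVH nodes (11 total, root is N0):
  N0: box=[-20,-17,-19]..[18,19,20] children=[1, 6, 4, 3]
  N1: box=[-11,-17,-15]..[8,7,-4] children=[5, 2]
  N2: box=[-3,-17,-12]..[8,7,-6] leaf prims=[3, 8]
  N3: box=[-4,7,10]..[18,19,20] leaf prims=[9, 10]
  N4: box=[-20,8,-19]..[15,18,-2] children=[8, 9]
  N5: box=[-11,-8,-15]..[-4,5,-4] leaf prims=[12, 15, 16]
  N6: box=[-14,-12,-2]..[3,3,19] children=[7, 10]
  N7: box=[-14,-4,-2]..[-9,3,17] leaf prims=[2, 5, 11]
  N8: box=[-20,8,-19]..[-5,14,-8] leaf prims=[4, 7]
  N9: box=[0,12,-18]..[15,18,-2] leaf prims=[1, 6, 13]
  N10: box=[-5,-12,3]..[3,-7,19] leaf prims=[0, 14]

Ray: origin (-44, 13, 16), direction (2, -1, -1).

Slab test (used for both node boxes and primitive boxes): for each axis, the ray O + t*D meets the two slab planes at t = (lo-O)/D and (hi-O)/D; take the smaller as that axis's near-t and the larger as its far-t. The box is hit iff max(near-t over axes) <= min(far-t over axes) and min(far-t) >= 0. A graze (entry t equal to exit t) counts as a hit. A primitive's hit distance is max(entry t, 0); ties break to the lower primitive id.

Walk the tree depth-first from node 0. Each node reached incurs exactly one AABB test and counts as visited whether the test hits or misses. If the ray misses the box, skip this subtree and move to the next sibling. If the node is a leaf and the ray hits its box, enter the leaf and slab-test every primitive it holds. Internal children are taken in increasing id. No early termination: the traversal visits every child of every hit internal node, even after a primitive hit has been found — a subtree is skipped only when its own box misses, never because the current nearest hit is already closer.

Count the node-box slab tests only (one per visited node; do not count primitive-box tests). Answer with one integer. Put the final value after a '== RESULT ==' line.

Trace the traversal:
N0 x:[12,31] y:[-6,30] z:[-4,35] -> hit [12,30], descend [1, 3, 4, 6]
  N1 x:[33/2,26] y:[6,30] z:[20,31] -> hit [20,26], descend [2, 5]
    N2 x:[41/2,26] y:[6,30] z:[22,28] -> hit [22,26] leaf, test {P3(miss), P8@t=26}
    N5 x:[33/2,20] y:[8,21] z:[20,31] -> hit [20,20] leaf, test {P12(miss), P15(miss), P16(miss)}
  N3 x:[20,31] y:[-6,6] z:[-4,6] -> miss, prune
  N4 x:[12,59/2] y:[-5,5] z:[18,35] -> miss, prune
  N6 x:[15,47/2] y:[10,25] z:[-3,18] -> hit [15,18], descend [7, 10]
    N7 x:[15,35/2] y:[10,17] z:[-1,18] -> hit [15,17] leaf, test {P2(miss), P5(miss), P11(miss)}
    N10 x:[39/2,47/2] y:[20,25] z:[-3,13] -> miss, prune

Visited [0, 1, 2, 5, 3, 4, 6, 7, 10]. Tests: 9 box, 3 leaf. Nearest: P8.

== RESULT ==
9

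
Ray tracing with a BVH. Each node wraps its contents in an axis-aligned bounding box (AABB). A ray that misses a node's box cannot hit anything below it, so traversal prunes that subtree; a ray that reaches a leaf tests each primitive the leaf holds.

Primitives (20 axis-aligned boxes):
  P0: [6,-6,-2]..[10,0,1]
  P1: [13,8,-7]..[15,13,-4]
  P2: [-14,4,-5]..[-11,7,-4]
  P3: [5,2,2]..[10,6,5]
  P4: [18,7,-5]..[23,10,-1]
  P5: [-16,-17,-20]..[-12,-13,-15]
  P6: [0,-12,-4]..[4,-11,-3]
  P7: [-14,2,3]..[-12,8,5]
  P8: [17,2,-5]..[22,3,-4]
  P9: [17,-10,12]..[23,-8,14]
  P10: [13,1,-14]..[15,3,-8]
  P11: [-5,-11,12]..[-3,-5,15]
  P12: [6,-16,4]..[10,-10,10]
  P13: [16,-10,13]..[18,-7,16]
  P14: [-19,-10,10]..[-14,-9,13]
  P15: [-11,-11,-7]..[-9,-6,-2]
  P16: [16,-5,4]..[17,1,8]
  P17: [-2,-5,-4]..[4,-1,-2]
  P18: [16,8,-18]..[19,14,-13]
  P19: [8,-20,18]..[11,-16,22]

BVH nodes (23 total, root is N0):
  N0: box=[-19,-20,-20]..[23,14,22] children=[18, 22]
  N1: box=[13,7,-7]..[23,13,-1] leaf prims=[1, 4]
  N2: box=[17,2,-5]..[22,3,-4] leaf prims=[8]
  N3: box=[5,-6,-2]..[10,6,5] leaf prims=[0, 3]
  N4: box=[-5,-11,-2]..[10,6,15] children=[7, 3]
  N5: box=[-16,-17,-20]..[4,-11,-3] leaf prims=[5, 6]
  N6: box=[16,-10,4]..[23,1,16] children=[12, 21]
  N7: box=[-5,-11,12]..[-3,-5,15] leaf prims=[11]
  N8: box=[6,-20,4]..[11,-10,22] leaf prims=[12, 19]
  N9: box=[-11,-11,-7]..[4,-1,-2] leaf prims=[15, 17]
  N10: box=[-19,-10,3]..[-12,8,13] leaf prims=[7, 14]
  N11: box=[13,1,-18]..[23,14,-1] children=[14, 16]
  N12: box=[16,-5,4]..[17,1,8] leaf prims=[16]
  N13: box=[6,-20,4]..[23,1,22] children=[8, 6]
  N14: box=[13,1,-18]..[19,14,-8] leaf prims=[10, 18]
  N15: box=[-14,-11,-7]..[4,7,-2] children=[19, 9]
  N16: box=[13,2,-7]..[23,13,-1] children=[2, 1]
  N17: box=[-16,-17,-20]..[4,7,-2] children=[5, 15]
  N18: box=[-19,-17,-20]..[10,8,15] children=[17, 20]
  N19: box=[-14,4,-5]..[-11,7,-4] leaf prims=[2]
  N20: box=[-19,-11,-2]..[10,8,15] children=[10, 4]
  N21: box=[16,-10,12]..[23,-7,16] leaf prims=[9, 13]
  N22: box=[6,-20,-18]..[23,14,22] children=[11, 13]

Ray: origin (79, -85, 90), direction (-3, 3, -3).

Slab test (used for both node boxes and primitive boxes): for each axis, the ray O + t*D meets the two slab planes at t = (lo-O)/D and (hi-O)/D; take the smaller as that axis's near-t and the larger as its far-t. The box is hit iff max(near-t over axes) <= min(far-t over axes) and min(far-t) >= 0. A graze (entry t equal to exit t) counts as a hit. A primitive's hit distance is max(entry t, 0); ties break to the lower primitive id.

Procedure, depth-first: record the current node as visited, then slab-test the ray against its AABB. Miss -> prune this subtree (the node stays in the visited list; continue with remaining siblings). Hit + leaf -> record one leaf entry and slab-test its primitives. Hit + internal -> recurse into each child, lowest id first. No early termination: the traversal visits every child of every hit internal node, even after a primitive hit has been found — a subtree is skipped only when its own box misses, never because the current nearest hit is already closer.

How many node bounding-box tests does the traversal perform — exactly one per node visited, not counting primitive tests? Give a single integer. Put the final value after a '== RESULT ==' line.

Walk:
N0 x:[56/3,98/3] y:[65/3,33] z:[68/3,110/3] -> hit [68/3,98/3], descend [18, 22]
  N18 x:[23,98/3] y:[68/3,31] z:[25,110/3] -> hit [25,31], descend [17, 20]
    N17 x:[25,95/3] y:[68/3,92/3] z:[92/3,110/3] -> hit [92/3,92/3], descend [5, 15]
      N5 x:[25,95/3] y:[68/3,74/3] z:[31,110/3] -> miss, prune
      N15 x:[25,31] y:[74/3,92/3] z:[92/3,97/3] -> hit [92/3,92/3], descend [9, 19]
        N9 x:[25,30] y:[74/3,28] z:[92/3,97/3] -> miss, prune
        N19 x:[30,31] y:[89/3,92/3] z:[94/3,95/3] -> miss, prune
    N20 x:[23,98/3] y:[74/3,31] z:[25,92/3] -> hit [25,92/3], descend [4, 10]
      N4 x:[23,28] y:[74/3,91/3] z:[25,92/3] -> hit [25,28], descend [3, 7]
        N3 x:[23,74/3] y:[79/3,91/3] z:[85/3,92/3] -> miss, prune
        N7 x:[82/3,28] y:[74/3,80/3] z:[25,26] -> miss, prune
      N10 x:[91/3,98/3] y:[25,31] z:[77/3,29] -> miss, prune
  N22 x:[56/3,73/3] y:[65/3,33] z:[68/3,36] -> hit [68/3,73/3], descend [11, 13]
    N11 x:[56/3,22] y:[86/3,33] z:[91/3,36] -> miss, prune
    N13 x:[56/3,73/3] y:[65/3,86/3] z:[68/3,86/3] -> hit [68/3,73/3], descend [6, 8]
      N6 x:[56/3,21] y:[25,86/3] z:[74/3,86/3] -> miss, prune
      N8 x:[68/3,73/3] y:[65/3,25] z:[68/3,86/3] -> hit [68/3,73/3] leaf, test {P12(miss), P19@t=68/3}

Summary -> nodes [0, 18, 17, 5, 15, 9, 19, 20, 4, 3, 7, 10, 22, 11, 13, 6, 8]; box-tests=17; leaf-entries=1; first=P19

== RESULT ==
17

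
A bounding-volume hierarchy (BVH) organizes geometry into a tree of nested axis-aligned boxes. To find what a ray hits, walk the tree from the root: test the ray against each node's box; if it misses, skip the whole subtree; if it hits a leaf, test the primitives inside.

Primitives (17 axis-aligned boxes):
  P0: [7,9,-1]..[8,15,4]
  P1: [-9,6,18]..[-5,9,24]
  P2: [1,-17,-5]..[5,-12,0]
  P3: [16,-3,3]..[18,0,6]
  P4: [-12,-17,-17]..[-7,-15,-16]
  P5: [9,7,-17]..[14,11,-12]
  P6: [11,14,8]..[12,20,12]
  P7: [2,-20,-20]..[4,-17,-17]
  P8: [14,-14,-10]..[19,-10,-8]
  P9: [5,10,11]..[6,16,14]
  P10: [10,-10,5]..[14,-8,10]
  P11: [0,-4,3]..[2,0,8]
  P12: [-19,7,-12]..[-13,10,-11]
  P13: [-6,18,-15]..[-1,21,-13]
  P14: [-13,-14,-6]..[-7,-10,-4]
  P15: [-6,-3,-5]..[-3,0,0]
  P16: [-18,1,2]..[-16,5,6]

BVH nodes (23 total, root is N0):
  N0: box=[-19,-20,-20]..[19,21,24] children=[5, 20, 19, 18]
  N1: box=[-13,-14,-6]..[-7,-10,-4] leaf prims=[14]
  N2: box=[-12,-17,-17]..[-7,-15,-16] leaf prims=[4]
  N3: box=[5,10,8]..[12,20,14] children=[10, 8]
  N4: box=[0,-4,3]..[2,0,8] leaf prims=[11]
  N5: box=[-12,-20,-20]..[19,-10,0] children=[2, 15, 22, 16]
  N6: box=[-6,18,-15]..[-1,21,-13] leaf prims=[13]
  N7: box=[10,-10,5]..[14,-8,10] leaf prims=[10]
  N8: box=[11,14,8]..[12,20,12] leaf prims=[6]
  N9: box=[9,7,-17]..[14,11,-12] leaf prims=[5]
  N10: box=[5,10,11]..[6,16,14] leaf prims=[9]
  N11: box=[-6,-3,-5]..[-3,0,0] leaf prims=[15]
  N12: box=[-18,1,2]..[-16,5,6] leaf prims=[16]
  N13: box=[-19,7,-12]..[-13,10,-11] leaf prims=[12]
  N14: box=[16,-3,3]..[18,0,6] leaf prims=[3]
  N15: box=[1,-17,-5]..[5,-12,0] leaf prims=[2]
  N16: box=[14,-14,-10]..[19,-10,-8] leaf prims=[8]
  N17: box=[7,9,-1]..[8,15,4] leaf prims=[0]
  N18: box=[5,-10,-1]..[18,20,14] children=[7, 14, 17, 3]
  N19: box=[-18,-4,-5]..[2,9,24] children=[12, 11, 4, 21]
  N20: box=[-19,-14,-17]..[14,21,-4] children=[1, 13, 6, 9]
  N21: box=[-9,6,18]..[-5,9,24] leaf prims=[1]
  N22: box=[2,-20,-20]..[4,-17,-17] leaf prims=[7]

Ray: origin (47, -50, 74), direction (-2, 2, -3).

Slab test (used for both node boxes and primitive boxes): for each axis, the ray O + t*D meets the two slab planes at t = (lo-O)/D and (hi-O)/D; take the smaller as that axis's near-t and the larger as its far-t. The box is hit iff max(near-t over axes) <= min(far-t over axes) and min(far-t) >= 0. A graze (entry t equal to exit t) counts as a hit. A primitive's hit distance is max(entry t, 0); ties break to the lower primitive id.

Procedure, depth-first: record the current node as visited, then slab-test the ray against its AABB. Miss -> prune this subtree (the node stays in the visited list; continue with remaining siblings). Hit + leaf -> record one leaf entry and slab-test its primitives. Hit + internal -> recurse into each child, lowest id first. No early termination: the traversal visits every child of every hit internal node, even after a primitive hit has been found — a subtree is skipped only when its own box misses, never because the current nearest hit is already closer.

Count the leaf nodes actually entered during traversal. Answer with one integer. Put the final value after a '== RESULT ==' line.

Trace the traversal:
N0 x:[14,33] y:[15,71/2] z:[50/3,94/3] -> hit [50/3,94/3], descend [5, 18, 19, 20]
  N5 x:[14,59/2] y:[15,20] z:[74/3,94/3] -> miss, prune
  N18 x:[29/2,21] y:[20,35] z:[20,25] -> hit [20,21], descend [3, 7, 14, 17]
    N3 x:[35/2,21] y:[30,35] z:[20,22] -> miss, prune
    N7 x:[33/2,37/2] y:[20,21] z:[64/3,23] -> miss, prune
    N14 x:[29/2,31/2] y:[47/2,25] z:[68/3,71/3] -> miss, prune
    N17 x:[39/2,20] y:[59/2,65/2] z:[70/3,25] -> miss, prune
  N19 x:[45/2,65/2] y:[23,59/2] z:[50/3,79/3] -> hit [23,79/3], descend [4, 11, 12, 21]
    N4 x:[45/2,47/2] y:[23,25] z:[22,71/3] -> hit [23,47/2] leaf, test {P11@t=23}
    N11 x:[25,53/2] y:[47/2,25] z:[74/3,79/3] -> hit [25,25] leaf, test {P15@t=25}
    N12 x:[63/2,65/2] y:[51/2,55/2] z:[68/3,24] -> miss, prune
    N21 x:[26,28] y:[28,59/2] z:[50/3,56/3] -> miss, prune
  N20 x:[33/2,33] y:[18,71/2] z:[26,91/3] -> hit [26,91/3], descend [1, 6, 9, 13]
    N1 x:[27,30] y:[18,20] z:[26,80/3] -> miss, prune
    N6 x:[24,53/2] y:[34,71/2] z:[29,89/3] -> miss, prune
    N9 x:[33/2,19] y:[57/2,61/2] z:[86/3,91/3] -> miss, prune
    N13 x:[30,33] y:[57/2,30] z:[85/3,86/3] -> miss, prune

order=[0, 5, 18, 3, 7, 14, 17, 19, 4, 11, 12, 21, 20, 1, 6, 9, 13]  |boxes|=17  |leaves|=2  hit=P11

== RESULT ==
2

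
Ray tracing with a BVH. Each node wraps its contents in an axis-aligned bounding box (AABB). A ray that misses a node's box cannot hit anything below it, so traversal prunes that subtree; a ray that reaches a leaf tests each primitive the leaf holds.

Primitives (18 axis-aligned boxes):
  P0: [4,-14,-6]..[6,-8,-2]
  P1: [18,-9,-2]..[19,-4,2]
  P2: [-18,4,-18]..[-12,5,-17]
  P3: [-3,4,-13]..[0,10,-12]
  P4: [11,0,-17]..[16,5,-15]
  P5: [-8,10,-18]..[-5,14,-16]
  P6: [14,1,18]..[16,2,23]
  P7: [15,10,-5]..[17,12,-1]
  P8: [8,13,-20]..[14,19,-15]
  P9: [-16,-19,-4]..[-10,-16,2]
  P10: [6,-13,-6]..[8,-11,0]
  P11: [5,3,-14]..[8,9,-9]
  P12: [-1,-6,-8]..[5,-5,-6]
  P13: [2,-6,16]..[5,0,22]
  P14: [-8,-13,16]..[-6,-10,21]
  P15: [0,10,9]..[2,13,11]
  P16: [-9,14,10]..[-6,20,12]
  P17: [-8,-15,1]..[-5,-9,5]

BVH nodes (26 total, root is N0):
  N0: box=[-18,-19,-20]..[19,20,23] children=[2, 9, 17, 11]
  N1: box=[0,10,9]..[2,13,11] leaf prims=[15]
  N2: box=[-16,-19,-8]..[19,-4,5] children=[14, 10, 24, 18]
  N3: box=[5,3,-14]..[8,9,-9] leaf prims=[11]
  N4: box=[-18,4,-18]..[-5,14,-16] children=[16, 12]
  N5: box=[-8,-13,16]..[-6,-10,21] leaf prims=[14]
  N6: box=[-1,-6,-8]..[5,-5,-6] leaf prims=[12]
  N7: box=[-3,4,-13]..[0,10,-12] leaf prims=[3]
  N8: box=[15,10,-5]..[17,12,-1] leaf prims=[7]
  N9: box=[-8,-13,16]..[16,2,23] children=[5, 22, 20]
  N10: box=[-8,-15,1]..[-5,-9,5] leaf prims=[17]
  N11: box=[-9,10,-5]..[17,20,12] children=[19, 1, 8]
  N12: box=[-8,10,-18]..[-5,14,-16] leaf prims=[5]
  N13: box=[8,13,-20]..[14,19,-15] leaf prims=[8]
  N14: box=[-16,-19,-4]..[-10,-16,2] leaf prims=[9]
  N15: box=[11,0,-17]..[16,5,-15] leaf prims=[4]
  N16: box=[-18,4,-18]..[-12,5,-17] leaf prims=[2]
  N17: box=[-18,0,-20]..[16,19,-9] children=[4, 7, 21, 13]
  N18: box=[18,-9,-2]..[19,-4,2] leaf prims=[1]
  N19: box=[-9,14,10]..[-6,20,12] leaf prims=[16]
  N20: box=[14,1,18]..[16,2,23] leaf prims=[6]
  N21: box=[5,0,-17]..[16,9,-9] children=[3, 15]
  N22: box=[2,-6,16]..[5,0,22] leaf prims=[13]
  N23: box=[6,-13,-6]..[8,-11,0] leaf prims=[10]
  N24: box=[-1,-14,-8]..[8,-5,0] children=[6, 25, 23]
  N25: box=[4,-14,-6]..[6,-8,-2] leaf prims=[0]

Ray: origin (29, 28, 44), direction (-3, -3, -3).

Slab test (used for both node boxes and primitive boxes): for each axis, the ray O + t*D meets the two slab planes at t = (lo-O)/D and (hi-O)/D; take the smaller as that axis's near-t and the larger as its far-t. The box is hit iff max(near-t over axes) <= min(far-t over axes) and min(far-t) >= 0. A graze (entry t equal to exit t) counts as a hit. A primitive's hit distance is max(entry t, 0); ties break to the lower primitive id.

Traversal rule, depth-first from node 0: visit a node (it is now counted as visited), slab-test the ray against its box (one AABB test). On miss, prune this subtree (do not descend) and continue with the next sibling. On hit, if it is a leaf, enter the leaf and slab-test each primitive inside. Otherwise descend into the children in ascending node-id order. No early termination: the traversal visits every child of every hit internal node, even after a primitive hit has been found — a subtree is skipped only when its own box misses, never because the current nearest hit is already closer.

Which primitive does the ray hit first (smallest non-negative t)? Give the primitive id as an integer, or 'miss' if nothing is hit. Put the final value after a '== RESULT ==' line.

Traverse from the root:
N0 x:[10/3,47/3] y:[8/3,47/3] z:[7,64/3] -> hit [7,47/3], descend [2, 9, 11, 17]
  N2 x:[10/3,15] y:[32/3,47/3] z:[13,52/3] -> hit [13,15], descend [10, 14, 18, 24]
    N10 x:[34/3,37/3] y:[37/3,43/3] z:[13,43/3] -> miss, prune
    N14 x:[13,15] y:[44/3,47/3] z:[14,16] -> hit [44/3,15] leaf, test {P9@t=44/3}
    N18 x:[10/3,11/3] y:[32/3,37/3] z:[14,46/3] -> miss, prune
    N24 x:[7,10] y:[11,14] z:[44/3,52/3] -> miss, prune
  N9 x:[13/3,37/3] y:[26/3,41/3] z:[7,28/3] -> hit [26/3,28/3], descend [5, 20, 22]
    N5 x:[35/3,37/3] y:[38/3,41/3] z:[23/3,28/3] -> miss, prune
    N20 x:[13/3,5] y:[26/3,9] z:[7,26/3] -> miss, prune
    N22 x:[8,9] y:[28/3,34/3] z:[22/3,28/3] -> miss, prune
  N11 x:[4,38/3] y:[8/3,6] z:[32/3,49/3] -> miss, prune
  N17 x:[13/3,47/3] y:[3,28/3] z:[53/3,64/3] -> miss, prune

Summary -> nodes [0, 2, 10, 14, 18, 24, 9, 5, 20, 22, 11, 17]; box-tests=12; leaf-entries=1; first=P9

== RESULT ==
9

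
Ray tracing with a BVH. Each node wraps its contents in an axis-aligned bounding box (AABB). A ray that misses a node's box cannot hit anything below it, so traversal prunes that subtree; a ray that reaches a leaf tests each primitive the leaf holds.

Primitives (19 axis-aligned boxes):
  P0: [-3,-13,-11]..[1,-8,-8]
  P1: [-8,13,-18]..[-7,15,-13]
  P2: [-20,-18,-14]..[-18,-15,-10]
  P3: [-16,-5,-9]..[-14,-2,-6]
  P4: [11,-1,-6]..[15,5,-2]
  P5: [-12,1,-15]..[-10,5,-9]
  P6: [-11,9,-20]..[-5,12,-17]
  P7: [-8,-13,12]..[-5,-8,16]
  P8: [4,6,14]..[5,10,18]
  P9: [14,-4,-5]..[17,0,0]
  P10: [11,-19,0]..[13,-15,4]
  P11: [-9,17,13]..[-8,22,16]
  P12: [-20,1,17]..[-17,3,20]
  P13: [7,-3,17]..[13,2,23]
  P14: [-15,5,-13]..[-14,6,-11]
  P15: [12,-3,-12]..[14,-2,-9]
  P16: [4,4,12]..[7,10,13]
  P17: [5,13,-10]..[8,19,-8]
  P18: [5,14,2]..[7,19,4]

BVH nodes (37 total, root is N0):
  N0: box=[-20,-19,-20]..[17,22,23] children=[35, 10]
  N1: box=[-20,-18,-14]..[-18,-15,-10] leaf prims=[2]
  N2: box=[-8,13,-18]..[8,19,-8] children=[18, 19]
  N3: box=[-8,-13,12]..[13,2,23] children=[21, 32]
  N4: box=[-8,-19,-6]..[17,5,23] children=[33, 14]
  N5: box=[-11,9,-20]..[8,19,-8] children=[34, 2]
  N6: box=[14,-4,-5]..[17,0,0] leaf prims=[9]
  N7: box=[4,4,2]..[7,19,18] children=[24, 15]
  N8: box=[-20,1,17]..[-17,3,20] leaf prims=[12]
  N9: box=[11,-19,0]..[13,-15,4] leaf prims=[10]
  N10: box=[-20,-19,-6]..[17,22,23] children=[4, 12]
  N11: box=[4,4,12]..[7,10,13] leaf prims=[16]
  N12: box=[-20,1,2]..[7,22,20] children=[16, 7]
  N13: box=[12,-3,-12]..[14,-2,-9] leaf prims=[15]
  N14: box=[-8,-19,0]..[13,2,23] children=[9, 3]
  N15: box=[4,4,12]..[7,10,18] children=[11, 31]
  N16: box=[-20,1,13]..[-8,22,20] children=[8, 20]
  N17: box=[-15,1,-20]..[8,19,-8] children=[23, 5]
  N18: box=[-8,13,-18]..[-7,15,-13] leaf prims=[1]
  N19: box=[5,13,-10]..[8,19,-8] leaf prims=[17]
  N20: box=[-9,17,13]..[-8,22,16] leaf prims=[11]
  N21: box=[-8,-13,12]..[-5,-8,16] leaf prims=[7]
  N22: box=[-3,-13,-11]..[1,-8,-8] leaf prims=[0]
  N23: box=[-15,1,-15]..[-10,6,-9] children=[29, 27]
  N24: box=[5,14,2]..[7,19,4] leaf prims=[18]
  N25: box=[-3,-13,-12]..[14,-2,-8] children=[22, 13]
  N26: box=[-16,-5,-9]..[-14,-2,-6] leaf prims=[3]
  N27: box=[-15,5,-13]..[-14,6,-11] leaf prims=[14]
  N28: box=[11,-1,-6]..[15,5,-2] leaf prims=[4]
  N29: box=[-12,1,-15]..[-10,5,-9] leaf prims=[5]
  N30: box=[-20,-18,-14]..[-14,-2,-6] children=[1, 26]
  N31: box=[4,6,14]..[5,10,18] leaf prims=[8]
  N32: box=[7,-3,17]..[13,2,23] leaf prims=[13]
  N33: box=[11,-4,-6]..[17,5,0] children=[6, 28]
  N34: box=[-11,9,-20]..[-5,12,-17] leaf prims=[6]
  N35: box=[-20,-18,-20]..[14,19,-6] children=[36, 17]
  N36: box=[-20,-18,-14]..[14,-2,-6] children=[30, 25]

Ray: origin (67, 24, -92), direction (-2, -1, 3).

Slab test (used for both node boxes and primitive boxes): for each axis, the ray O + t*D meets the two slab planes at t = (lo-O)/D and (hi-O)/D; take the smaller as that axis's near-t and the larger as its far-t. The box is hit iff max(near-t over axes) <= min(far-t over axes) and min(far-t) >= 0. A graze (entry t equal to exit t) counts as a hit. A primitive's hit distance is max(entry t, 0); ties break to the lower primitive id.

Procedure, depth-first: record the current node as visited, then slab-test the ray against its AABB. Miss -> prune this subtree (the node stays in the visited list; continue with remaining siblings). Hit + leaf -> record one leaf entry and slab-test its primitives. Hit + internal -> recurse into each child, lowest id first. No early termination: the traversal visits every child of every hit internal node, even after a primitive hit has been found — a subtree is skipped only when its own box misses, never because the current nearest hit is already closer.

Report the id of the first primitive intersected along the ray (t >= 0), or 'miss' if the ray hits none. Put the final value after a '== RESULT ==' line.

Traverse from the root:
N0 x:[25,87/2] y:[2,43] z:[24,115/3] -> hit [25,115/3], descend [10, 35]
  N10 x:[25,87/2] y:[2,43] z:[86/3,115/3] -> hit [86/3,115/3], descend [4, 12]
    N4 x:[25,75/2] y:[19,43] z:[86/3,115/3] -> hit [86/3,75/2], descend [14, 33]
      N14 x:[27,75/2] y:[22,43] z:[92/3,115/3] -> hit [92/3,75/2], descend [3, 9]
        N3 x:[27,75/2] y:[22,37] z:[104/3,115/3] -> hit [104/3,37], descend [21, 32]
          N21 x:[36,75/2] y:[32,37] z:[104/3,36] -> hit [36,36] leaf, test {P7@t=36}
          N32 x:[27,30] y:[22,27] z:[109/3,115/3] -> miss, prune
        N9 x:[27,28] y:[39,43] z:[92/3,32] -> miss, prune
      N33 x:[25,28] y:[19,28] z:[86/3,92/3] -> miss, prune
    N12 x:[30,87/2] y:[2,23] z:[94/3,112/3] -> miss, prune
  N35 x:[53/2,87/2] y:[5,42] z:[24,86/3] -> hit [53/2,86/3], descend [17, 36]
    N17 x:[59/2,41] y:[5,23] z:[24,28] -> miss, prune
    N36 x:[53/2,87/2] y:[26,42] z:[26,86/3] -> hit [53/2,86/3], descend [25, 30]
      N25 x:[53/2,35] y:[26,37] z:[80/3,28] -> hit [80/3,28], descend [13, 22]
        N13 x:[53/2,55/2] y:[26,27] z:[80/3,83/3] -> hit [80/3,27] leaf, test {P15@t=80/3}
        N22 x:[33,35] y:[32,37] z:[27,28] -> miss, prune
      N30 x:[81/2,87/2] y:[26,42] z:[26,86/3] -> miss, prune

17 AABB tests over nodes [0, 10, 4, 14, 3, 21, 32, 9, 33, 12, 35, 17, 36, 25, 13, 22, 30]; 2 leaves entered; closest P15.

== RESULT ==
15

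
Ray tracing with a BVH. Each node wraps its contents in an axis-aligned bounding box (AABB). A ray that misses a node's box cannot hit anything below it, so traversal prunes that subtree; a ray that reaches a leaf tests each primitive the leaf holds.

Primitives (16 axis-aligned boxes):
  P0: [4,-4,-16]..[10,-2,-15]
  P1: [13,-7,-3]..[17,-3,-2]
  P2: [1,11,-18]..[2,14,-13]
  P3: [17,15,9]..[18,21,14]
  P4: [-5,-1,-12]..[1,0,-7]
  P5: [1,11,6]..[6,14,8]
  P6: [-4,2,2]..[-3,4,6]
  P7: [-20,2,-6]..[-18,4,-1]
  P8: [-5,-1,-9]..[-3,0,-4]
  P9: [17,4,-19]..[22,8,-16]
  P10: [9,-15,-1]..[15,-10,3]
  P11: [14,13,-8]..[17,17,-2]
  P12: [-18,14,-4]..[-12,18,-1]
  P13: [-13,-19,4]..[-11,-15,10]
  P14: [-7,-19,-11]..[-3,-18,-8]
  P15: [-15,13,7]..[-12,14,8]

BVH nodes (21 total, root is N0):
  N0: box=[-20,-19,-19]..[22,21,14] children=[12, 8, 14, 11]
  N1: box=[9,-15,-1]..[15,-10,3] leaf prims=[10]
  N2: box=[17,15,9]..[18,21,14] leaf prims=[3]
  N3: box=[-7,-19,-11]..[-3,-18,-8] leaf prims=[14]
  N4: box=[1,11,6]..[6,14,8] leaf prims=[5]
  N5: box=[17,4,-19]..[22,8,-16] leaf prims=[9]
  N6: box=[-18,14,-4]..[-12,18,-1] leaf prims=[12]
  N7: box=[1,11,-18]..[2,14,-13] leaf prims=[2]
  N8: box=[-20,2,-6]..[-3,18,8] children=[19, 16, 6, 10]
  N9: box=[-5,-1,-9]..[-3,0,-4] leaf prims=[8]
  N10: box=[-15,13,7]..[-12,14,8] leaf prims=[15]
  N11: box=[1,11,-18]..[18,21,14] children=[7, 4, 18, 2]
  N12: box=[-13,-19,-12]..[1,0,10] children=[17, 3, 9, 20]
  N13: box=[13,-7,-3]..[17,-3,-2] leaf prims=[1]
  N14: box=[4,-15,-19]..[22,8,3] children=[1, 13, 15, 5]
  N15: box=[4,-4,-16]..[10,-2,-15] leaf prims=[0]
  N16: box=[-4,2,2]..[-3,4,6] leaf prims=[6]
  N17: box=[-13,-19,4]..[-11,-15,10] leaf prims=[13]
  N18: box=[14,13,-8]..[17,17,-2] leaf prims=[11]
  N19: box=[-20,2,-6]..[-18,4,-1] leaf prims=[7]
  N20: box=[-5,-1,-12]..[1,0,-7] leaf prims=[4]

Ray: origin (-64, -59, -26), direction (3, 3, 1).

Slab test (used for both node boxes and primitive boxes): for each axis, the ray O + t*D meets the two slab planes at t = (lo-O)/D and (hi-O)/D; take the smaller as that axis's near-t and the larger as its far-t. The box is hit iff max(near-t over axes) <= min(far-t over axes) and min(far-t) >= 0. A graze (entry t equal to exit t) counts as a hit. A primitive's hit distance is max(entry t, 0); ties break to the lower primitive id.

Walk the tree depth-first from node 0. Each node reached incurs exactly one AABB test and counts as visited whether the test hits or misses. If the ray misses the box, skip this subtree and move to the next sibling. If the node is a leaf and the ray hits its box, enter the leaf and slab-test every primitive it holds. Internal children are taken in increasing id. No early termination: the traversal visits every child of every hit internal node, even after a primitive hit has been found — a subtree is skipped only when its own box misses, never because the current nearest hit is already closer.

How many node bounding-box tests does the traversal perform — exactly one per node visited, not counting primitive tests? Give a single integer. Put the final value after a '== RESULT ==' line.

Trace the traversal:
N0 x:[44/3,86/3] y:[40/3,80/3] z:[7,40] -> hit [44/3,80/3], descend [8, 11, 12, 14]
  N8 x:[44/3,61/3] y:[61/3,77/3] z:[20,34] -> hit [61/3,61/3], descend [6, 10, 16, 19]
    N6 x:[46/3,52/3] y:[73/3,77/3] z:[22,25] -> miss, prune
    N10 x:[49/3,52/3] y:[24,73/3] z:[33,34] -> miss, prune
    N16 x:[20,61/3] y:[61/3,21] z:[28,32] -> miss, prune
    N19 x:[44/3,46/3] y:[61/3,21] z:[20,25] -> miss, prune
  N11 x:[65/3,82/3] y:[70/3,80/3] z:[8,40] -> hit [70/3,80/3], descend [2, 4, 7, 18]
    N2 x:[27,82/3] y:[74/3,80/3] z:[35,40] -> miss, prune
    N4 x:[65/3,70/3] y:[70/3,73/3] z:[32,34] -> miss, prune
    N7 x:[65/3,22] y:[70/3,73/3] z:[8,13] -> miss, prune
    N18 x:[26,27] y:[24,76/3] z:[18,24] -> miss, prune
  N12 x:[17,65/3] y:[40/3,59/3] z:[14,36] -> hit [17,59/3], descend [3, 9, 17, 20]
    N3 x:[19,61/3] y:[40/3,41/3] z:[15,18] -> miss, prune
    N9 x:[59/3,61/3] y:[58/3,59/3] z:[17,22] -> hit [59/3,59/3] leaf, test {P8@t=59/3}
    N17 x:[17,53/3] y:[40/3,44/3] z:[30,36] -> miss, prune
    N20 x:[59/3,65/3] y:[58/3,59/3] z:[14,19] -> miss, prune
  N14 x:[68/3,86/3] y:[44/3,67/3] z:[7,29] -> miss, prune

order=[0, 8, 6, 10, 16, 19, 11, 2, 4, 7, 18, 12, 3, 9, 17, 20, 14]  |boxes|=17  |leaves|=1  hit=P8

== RESULT ==
17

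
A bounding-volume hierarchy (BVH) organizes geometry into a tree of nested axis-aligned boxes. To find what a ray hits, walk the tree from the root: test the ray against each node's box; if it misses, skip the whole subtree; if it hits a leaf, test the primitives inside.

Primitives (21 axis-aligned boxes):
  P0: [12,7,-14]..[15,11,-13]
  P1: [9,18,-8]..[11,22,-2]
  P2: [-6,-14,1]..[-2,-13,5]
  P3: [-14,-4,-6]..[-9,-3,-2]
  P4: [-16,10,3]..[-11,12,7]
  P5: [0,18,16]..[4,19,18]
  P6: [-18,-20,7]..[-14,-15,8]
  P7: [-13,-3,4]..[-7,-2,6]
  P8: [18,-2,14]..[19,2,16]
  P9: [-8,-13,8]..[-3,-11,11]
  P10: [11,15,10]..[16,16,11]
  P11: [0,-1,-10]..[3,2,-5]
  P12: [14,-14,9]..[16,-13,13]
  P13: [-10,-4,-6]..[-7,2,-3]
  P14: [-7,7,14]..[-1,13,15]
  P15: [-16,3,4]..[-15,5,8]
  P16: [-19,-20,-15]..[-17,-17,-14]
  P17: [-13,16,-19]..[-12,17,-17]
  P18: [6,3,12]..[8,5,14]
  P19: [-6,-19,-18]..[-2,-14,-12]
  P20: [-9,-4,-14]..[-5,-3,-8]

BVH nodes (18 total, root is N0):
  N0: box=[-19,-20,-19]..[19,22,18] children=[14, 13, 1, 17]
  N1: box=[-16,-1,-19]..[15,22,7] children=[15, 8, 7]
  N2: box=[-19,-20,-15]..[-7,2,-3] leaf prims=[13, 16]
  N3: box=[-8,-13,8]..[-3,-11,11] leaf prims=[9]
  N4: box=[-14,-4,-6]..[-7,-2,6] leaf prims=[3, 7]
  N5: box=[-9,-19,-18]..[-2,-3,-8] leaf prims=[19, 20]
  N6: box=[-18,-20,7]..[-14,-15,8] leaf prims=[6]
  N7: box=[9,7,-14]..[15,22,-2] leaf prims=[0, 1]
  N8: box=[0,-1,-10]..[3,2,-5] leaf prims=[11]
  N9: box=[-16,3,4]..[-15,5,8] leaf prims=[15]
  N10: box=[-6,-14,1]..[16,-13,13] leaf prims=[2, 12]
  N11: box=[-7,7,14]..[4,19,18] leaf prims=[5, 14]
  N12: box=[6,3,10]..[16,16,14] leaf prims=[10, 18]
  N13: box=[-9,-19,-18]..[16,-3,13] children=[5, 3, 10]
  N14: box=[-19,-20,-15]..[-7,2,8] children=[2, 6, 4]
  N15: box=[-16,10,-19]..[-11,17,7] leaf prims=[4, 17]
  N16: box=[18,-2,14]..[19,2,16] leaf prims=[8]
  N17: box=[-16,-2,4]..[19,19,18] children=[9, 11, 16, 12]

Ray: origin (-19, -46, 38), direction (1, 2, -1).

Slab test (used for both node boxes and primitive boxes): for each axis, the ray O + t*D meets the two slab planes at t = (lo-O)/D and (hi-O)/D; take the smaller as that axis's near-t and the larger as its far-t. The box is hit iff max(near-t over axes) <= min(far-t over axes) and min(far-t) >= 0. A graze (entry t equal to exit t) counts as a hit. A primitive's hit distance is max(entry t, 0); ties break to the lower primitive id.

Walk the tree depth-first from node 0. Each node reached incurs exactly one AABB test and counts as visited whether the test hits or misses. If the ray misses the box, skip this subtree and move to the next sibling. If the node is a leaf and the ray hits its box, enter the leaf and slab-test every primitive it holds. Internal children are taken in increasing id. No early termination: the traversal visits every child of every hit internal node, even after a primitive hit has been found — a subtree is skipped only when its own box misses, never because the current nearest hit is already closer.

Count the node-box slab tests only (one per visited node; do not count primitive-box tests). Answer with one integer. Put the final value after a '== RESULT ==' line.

Trace the traversal:
N0 x:[0,38] y:[13,34] z:[20,57] -> hit [20,34], descend [1, 13, 14, 17]
  N1 x:[3,34] y:[45/2,34] z:[31,57] -> hit [31,34], descend [7, 8, 15]
    N7 x:[28,34] y:[53/2,34] z:[40,52] -> miss, prune
    N8 x:[19,22] y:[45/2,24] z:[43,48] -> miss, prune
    N15 x:[3,8] y:[28,63/2] z:[31,57] -> miss, prune
  N13 x:[10,35] y:[27/2,43/2] z:[25,56] -> miss, prune
  N14 x:[0,12] y:[13,24] z:[30,53] -> miss, prune
  N17 x:[3,38] y:[22,65/2] z:[20,34] -> hit [22,65/2], descend [9, 11, 12, 16]
    N9 x:[3,4] y:[49/2,51/2] z:[30,34] -> miss, prune
    N11 x:[12,23] y:[53/2,65/2] z:[20,24] -> miss, prune
    N12 x:[25,35] y:[49/2,31] z:[24,28] -> hit [25,28] leaf, test {P10(miss), P18@t=25}
    N16 x:[37,38] y:[22,24] z:[22,24] -> miss, prune

Summary -> nodes [0, 1, 7, 8, 15, 13, 14, 17, 9, 11, 12, 16]; box-tests=12; leaf-entries=1; first=P18

== RESULT ==
12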